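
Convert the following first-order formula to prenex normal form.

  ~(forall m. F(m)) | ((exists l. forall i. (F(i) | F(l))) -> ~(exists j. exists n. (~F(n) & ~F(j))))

exists m. forall l. exists i. forall j. forall n. (~F(m) | ~F(i) & ~F(l) | F(n) | F(j))

First replace A → B with ¬A ∨ B.
  ~(forall m. F(m)) | ~(exists l. forall i. (F(i) | F(l))) | ~(exists j. exists n. (~F(n) & ~F(j)))
Push ¬ through the quantifiers and connectives to reach negation normal form:
  (exists m. ~F(m)) | (forall l. exists i. (~F(i) & ~F(l))) | (forall j. forall n. (F(n) | F(j)))
All bound variables are already distinct, so no renaming is needed.
Finally move all quantifiers to the prefix:
  exists m. forall l. exists i. forall j. forall n. (~F(m) | ~F(i) & ~F(l) | F(n) | F(j))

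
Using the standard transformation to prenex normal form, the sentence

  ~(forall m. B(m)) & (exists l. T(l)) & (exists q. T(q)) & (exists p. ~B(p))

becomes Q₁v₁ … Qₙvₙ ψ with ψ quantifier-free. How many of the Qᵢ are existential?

Push ¬ through the quantifiers and connectives to reach negation normal form:
  (exists m. ~B(m)) & (exists l. T(l)) & (exists q. T(q)) & (exists p. ~B(p))
All bound variables are already distinct, so no renaming is needed.
Extract every quantifier outward, since the variables are now distinct and don't occur free across branches:
  exists m. exists l. exists q. exists p. (~B(m) & T(l) & T(q) & ~B(p))
The prefix is exists m exists l exists q exists p: 0 universal, 4 existential.

4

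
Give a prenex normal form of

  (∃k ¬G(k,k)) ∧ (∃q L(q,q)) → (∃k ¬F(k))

Rewrite implications/biconditionals: A → B as ¬A ∨ B.
  ¬((∃k ¬G(k,k)) ∧ (∃q L(q,q))) ∨ (∃k ¬F(k))
Push ¬ through the quantifiers and connectives to reach negation normal form:
  (∀k G(k,k)) ∨ (∀q ¬L(q,q)) ∨ (∃k ¬F(k))
Give each quantifier a distinct variable: k↦a.
  (∀k G(k,k)) ∨ (∀q ¬L(q,q)) ∨ (∃a ¬F(a))
Pull the quantifiers to the front (each side's bound variable is not free in the other side):
  ∀k ∀q ∃a (G(k,k) ∨ ¬L(q,q) ∨ ¬F(a))

∀k ∀q ∃a (G(k,k) ∨ ¬L(q,q) ∨ ¬F(a))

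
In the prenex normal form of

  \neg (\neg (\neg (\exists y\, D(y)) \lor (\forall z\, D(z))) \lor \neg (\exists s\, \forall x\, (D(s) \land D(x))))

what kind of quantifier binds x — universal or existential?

universal

Move each ¬ inward, flipping quantifiers it crosses:
  ((\forall y\, \neg D(y)) \lor (\forall z\, D(z))) \land (\exists s\, \forall x\, (D(s) \land D(x)))
Extract every quantifier outward, since the variables are now distinct and don't occur free across branches:
  \forall y\, \forall z\, \exists s\, \forall x\, ((\neg D(y) \lor D(z)) \land D(s) \land D(x))
The quantifier \forall x sits under an even number of negations, so it remains universal.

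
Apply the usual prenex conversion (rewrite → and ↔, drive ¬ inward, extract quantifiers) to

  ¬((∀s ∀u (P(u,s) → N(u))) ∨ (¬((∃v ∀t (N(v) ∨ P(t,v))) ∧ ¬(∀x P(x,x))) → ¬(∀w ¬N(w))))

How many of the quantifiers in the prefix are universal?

3

Rewrite implications/biconditionals: A → B as ¬A ∨ B.
  ¬((∀s ∀u (¬P(u,s) ∨ N(u))) ∨ ¬¬((∃v ∀t (N(v) ∨ P(t,v))) ∧ ¬(∀x P(x,x))) ∨ ¬(∀w ¬N(w)))
Move each ¬ inward, flipping quantifiers it crosses:
  (∃s ∃u (P(u,s) ∧ ¬N(u))) ∧ ((∀v ∃t (¬N(v) ∧ ¬P(t,v))) ∨ (∀x P(x,x))) ∧ (∀w ¬N(w))
Pull the quantifiers to the front (each side's bound variable is not free in the other side):
  ∃s ∃u ∀v ∃t ∀x ∀w (P(u,s) ∧ ¬N(u) ∧ (¬N(v) ∧ ¬P(t,v) ∨ P(x,x)) ∧ ¬N(w))
The prefix is ∃s ∃u ∀v ∃t ∀x ∀w: 3 universal, 3 existential.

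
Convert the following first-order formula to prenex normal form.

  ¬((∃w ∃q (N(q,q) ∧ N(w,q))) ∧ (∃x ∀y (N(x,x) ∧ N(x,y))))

∀w ∀q ∀x ∃y (¬N(q,q) ∨ ¬N(w,q) ∨ ¬N(x,x) ∨ ¬N(x,y))

Move each ¬ inward, flipping quantifiers it crosses:
  (∀w ∀q (¬N(q,q) ∨ ¬N(w,q))) ∨ (∀x ∃y (¬N(x,x) ∨ ¬N(x,y)))
Extract every quantifier outward, since the variables are now distinct and don't occur free across branches:
  ∀w ∀q ∀x ∃y (¬N(q,q) ∨ ¬N(w,q) ∨ ¬N(x,x) ∨ ¬N(x,y))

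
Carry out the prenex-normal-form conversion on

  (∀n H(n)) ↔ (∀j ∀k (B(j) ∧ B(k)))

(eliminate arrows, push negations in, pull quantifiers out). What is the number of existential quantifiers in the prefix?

3

Rewrite implications/biconditionals: A → B as ¬A ∨ B; A ↔ B as (¬A ∨ B) ∧ (¬B ∨ A).
  (¬(∀n H(n)) ∨ (∀j ∀k (B(j) ∧ B(k)))) ∧ (¬(∀j ∀k (B(j) ∧ B(k))) ∨ (∀n H(n)))
Push ¬ through the quantifiers and connectives to reach negation normal form:
  ((∃n ¬H(n)) ∨ (∀j ∀k (B(j) ∧ B(k)))) ∧ ((∃j ∃k (¬B(j) ∨ ¬B(k))) ∨ (∀n H(n)))
Standardize variables apart so no two quantifiers bind the same name: j↦v1, k↦a, n↦u1.
  ((∃n ¬H(n)) ∨ (∀j ∀k (B(j) ∧ B(k)))) ∧ ((∃v1 ∃a (¬B(v1) ∨ ¬B(a))) ∨ (∀u1 H(u1)))
Pull the quantifiers to the front (each side's bound variable is not free in the other side):
  ∃n ∀j ∀k ∃v1 ∃a ∀u1 ((¬H(n) ∨ B(j) ∧ B(k)) ∧ (¬B(v1) ∨ ¬B(a) ∨ H(u1)))
The prefix is ∃n ∀j ∀k ∃v1 ∃a ∀u1: 3 universal, 3 existential.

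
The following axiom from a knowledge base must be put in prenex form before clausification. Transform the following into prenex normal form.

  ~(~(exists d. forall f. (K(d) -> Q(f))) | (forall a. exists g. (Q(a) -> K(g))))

exists d. forall f. exists a. forall g. ((~K(d) | Q(f)) & Q(a) & ~K(g))

Rewrite implications/biconditionals: A → B as ¬A ∨ B.
  ~(~(exists d. forall f. (~K(d) | Q(f))) | (forall a. exists g. (~Q(a) | K(g))))
Drive negations inward (¬∀x A ≡ ∃x ¬A, ¬∃x A ≡ ∀x ¬A, De Morgan for ∧/∨):
  (exists d. forall f. (~K(d) | Q(f))) & (exists a. forall g. (Q(a) & ~K(g)))
All bound variables are already distinct, so no renaming is needed.
Extract every quantifier outward, since the variables are now distinct and don't occur free across branches:
  exists d. forall f. exists a. forall g. ((~K(d) | Q(f)) & Q(a) & ~K(g))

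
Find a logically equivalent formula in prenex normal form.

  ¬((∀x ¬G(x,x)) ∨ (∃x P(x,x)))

Drive negations inward (¬∀x A ≡ ∃x ¬A, ¬∃x A ≡ ∀x ¬A, De Morgan for ∧/∨):
  (∃x G(x,x)) ∧ (∀x ¬P(x,x))
Standardize variables apart so no two quantifiers bind the same name: x↦a.
  (∃x G(x,x)) ∧ (∀a ¬P(a,a))
Finally move all quantifiers to the prefix:
  ∃x ∀a (G(x,x) ∧ ¬P(a,a))

∃x ∀a (G(x,x) ∧ ¬P(a,a))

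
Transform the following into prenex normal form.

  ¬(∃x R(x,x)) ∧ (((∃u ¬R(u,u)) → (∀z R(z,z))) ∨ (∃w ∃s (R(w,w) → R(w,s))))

∀x ∀u ∀z ∃w ∃s (¬R(x,x) ∧ (R(u,u) ∨ R(z,z) ∨ ¬R(w,w) ∨ R(w,s)))

Rewrite implications/biconditionals: A → B as ¬A ∨ B.
  ¬(∃x R(x,x)) ∧ (¬(∃u ¬R(u,u)) ∨ (∀z R(z,z)) ∨ (∃w ∃s (¬R(w,w) ∨ R(w,s))))
Move each ¬ inward, flipping quantifiers it crosses:
  (∀x ¬R(x,x)) ∧ ((∀u R(u,u)) ∨ (∀z R(z,z)) ∨ (∃w ∃s (¬R(w,w) ∨ R(w,s))))
Extract every quantifier outward, since the variables are now distinct and don't occur free across branches:
  ∀x ∀u ∀z ∃w ∃s (¬R(x,x) ∧ (R(u,u) ∨ R(z,z) ∨ ¬R(w,w) ∨ R(w,s)))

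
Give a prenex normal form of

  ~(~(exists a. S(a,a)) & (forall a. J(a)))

Move each ¬ inward, flipping quantifiers it crosses:
  (exists a. S(a,a)) | (exists a. ~J(a))
Rename bound variables to avoid capture: a↦r.
  (exists a. S(a,a)) | (exists r. ~J(r))
Extract every quantifier outward, since the variables are now distinct and don't occur free across branches:
  exists a. exists r. (S(a,a) | ~J(r))

exists a. exists r. (S(a,a) | ~J(r))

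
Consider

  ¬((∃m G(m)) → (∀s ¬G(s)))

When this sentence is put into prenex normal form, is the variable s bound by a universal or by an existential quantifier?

Rewrite implications/biconditionals: A → B as ¬A ∨ B.
  ¬(¬(∃m G(m)) ∨ (∀s ¬G(s)))
Push ¬ through the quantifiers and connectives to reach negation normal form:
  (∃m G(m)) ∧ (∃s G(s))
All bound variables are already distinct, so no renaming is needed.
Finally move all quantifiers to the prefix:
  ∃m ∃s (G(m) ∧ G(s))
The quantifier ∀s sits under an odd number of negations (counting the antecedent side of each →), so it flips to ∃s.

existential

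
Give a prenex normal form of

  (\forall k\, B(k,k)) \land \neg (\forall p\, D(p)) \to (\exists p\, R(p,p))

\exists k\, \forall p\, \exists c\, (\neg B(k,k) \lor D(p) \lor R(c,c))

Eliminate → and ↔ using ¬ and ∨.
  \neg ((\forall k\, B(k,k)) \land \neg (\forall p\, D(p))) \lor (\exists p\, R(p,p))
Move each ¬ inward, flipping quantifiers it crosses:
  (\exists k\, \neg B(k,k)) \lor (\forall p\, D(p)) \lor (\exists p\, R(p,p))
Rename bound variables to avoid capture: p↦c.
  (\exists k\, \neg B(k,k)) \lor (\forall p\, D(p)) \lor (\exists c\, R(c,c))
Finally move all quantifiers to the prefix:
  \exists k\, \forall p\, \exists c\, (\neg B(k,k) \lor D(p) \lor R(c,c))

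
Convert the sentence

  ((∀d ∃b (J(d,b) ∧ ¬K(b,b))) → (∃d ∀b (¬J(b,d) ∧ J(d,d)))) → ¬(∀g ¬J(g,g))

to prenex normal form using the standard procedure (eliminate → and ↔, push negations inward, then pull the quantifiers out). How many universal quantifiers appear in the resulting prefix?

2

Eliminate → and ↔ using ¬ and ∨.
  ¬(¬(∀d ∃b (J(d,b) ∧ ¬K(b,b))) ∨ (∃d ∀b (¬J(b,d) ∧ J(d,d)))) ∨ ¬(∀g ¬J(g,g))
Push ¬ through the quantifiers and connectives to reach negation normal form:
  (∀d ∃b (J(d,b) ∧ ¬K(b,b))) ∧ (∀d ∃b (J(b,d) ∨ ¬J(d,d))) ∨ (∃g J(g,g))
Standardize variables apart so no two quantifiers bind the same name: d↦x1, b↦z.
  (∀d ∃b (J(d,b) ∧ ¬K(b,b))) ∧ (∀x1 ∃z (J(z,x1) ∨ ¬J(x1,x1))) ∨ (∃g J(g,g))
Finally move all quantifiers to the prefix:
  ∀d ∃b ∀x1 ∃z ∃g (J(d,b) ∧ ¬K(b,b) ∧ (J(z,x1) ∨ ¬J(x1,x1)) ∨ J(g,g))
The prefix is ∀d ∃b ∀x1 ∃z ∃g: 2 universal, 3 existential.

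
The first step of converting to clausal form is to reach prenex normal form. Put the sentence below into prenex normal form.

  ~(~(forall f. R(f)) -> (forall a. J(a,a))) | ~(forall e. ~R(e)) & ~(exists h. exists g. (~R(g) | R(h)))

exists f. exists a. exists e. forall h. forall g. (~R(f) & ~J(a,a) | R(e) & R(g) & ~R(h))

First replace A → B with ¬A ∨ B.
  ~(~~(forall f. R(f)) | (forall a. J(a,a))) | ~(forall e. ~R(e)) & ~(exists h. exists g. (~R(g) | R(h)))
Move each ¬ inward, flipping quantifiers it crosses:
  (exists f. ~R(f)) & (exists a. ~J(a,a)) | (exists e. R(e)) & (forall h. forall g. (R(g) & ~R(h)))
Pull the quantifiers to the front (each side's bound variable is not free in the other side):
  exists f. exists a. exists e. forall h. forall g. (~R(f) & ~J(a,a) | R(e) & R(g) & ~R(h))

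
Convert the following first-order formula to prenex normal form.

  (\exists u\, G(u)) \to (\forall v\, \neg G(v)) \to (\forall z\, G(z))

\forall u\, \exists v\, \forall z\, (\neg G(u) \lor G(v) \lor G(z))

Eliminate → and ↔ using ¬ and ∨.
  \neg (\exists u\, G(u)) \lor \neg (\forall v\, \neg G(v)) \lor (\forall z\, G(z))
Drive negations inward (¬∀x A ≡ ∃x ¬A, ¬∃x A ≡ ∀x ¬A, De Morgan for ∧/∨):
  (\forall u\, \neg G(u)) \lor (\exists v\, G(v)) \lor (\forall z\, G(z))
Pull the quantifiers to the front (each side's bound variable is not free in the other side):
  \forall u\, \exists v\, \forall z\, (\neg G(u) \lor G(v) \lor G(z))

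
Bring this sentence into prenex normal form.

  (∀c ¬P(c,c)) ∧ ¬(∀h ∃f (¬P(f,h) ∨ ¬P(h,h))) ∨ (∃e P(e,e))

∀c ∃h ∀f ∃e (¬P(c,c) ∧ P(f,h) ∧ P(h,h) ∨ P(e,e))

Move each ¬ inward, flipping quantifiers it crosses:
  (∀c ¬P(c,c)) ∧ (∃h ∀f (P(f,h) ∧ P(h,h))) ∨ (∃e P(e,e))
Extract every quantifier outward, since the variables are now distinct and don't occur free across branches:
  ∀c ∃h ∀f ∃e (¬P(c,c) ∧ P(f,h) ∧ P(h,h) ∨ P(e,e))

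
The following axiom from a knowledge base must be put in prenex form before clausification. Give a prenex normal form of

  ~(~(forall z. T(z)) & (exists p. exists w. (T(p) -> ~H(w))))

forall z. forall p. forall w. (T(z) | T(p) & H(w))

First replace A → B with ¬A ∨ B.
  ~(~(forall z. T(z)) & (exists p. exists w. (~T(p) | ~H(w))))
Drive negations inward (¬∀x A ≡ ∃x ¬A, ¬∃x A ≡ ∀x ¬A, De Morgan for ∧/∨):
  (forall z. T(z)) | (forall p. forall w. (T(p) & H(w)))
Pull the quantifiers to the front (each side's bound variable is not free in the other side):
  forall z. forall p. forall w. (T(z) | T(p) & H(w))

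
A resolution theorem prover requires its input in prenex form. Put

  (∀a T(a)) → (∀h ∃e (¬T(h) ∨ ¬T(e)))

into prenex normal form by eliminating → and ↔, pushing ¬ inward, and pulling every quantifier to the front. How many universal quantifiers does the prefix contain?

1

Eliminate → and ↔ using ¬ and ∨.
  ¬(∀a T(a)) ∨ (∀h ∃e (¬T(h) ∨ ¬T(e)))
Push ¬ through the quantifiers and connectives to reach negation normal form:
  (∃a ¬T(a)) ∨ (∀h ∃e (¬T(h) ∨ ¬T(e)))
Extract every quantifier outward, since the variables are now distinct and don't occur free across branches:
  ∃a ∀h ∃e (¬T(a) ∨ ¬T(h) ∨ ¬T(e))
The prefix is ∃a ∀h ∃e: 1 universal, 2 existential.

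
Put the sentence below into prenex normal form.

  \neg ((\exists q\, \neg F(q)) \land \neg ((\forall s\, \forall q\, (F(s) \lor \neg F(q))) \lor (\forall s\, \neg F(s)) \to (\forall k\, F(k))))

\forall q\, \exists s\, \exists a\, \exists w1\, \forall k\, (F(q) \lor \neg F(s) \land F(a) \land F(w1) \lor F(k))

Eliminate → and ↔ using ¬ and ∨.
  \neg ((\exists q\, \neg F(q)) \land \neg (\neg ((\forall s\, \forall q\, (F(s) \lor \neg F(q))) \lor (\forall s\, \neg F(s))) \lor (\forall k\, F(k))))
Move each ¬ inward, flipping quantifiers it crosses:
  (\forall q\, F(q)) \lor (\exists s\, \exists q\, (\neg F(s) \land F(q))) \land (\exists s\, F(s)) \lor (\forall k\, F(k))
Rename bound variables to avoid capture: q↦a, s↦w1.
  (\forall q\, F(q)) \lor (\exists s\, \exists a\, (\neg F(s) \land F(a))) \land (\exists w1\, F(w1)) \lor (\forall k\, F(k))
Pull the quantifiers to the front (each side's bound variable is not free in the other side):
  \forall q\, \exists s\, \exists a\, \exists w1\, \forall k\, (F(q) \lor \neg F(s) \land F(a) \land F(w1) \lor F(k))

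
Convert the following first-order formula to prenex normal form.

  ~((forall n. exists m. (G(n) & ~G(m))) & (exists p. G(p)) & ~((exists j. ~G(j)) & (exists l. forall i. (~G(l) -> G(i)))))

First replace A → B with ¬A ∨ B.
  ~((forall n. exists m. (G(n) & ~G(m))) & (exists p. G(p)) & ~((exists j. ~G(j)) & (exists l. forall i. (~~G(l) | G(i)))))
Drive negations inward (¬∀x A ≡ ∃x ¬A, ¬∃x A ≡ ∀x ¬A, De Morgan for ∧/∨):
  (exists n. forall m. (~G(n) | G(m))) | (forall p. ~G(p)) | (exists j. ~G(j)) & (exists l. forall i. (G(l) | G(i)))
Finally move all quantifiers to the prefix:
  exists n. forall m. forall p. exists j. exists l. forall i. (~G(n) | G(m) | ~G(p) | ~G(j) & (G(l) | G(i)))

exists n. forall m. forall p. exists j. exists l. forall i. (~G(n) | G(m) | ~G(p) | ~G(j) & (G(l) | G(i)))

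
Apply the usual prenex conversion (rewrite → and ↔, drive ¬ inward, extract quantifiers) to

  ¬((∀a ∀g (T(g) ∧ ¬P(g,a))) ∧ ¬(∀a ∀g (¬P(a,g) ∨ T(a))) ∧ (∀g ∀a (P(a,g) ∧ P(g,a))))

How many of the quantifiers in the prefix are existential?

4

Drive negations inward (¬∀x A ≡ ∃x ¬A, ¬∃x A ≡ ∀x ¬A, De Morgan for ∧/∨):
  (∃a ∃g (¬T(g) ∨ P(g,a))) ∨ (∀a ∀g (¬P(a,g) ∨ T(a))) ∨ (∃g ∃a (¬P(a,g) ∨ ¬P(g,a)))
Rename bound variables to avoid capture: a↦s, g↦x, g↦b, a↦z1.
  (∃a ∃g (¬T(g) ∨ P(g,a))) ∨ (∀s ∀x (¬P(s,x) ∨ T(s))) ∨ (∃b ∃z1 (¬P(z1,b) ∨ ¬P(b,z1)))
Extract every quantifier outward, since the variables are now distinct and don't occur free across branches:
  ∃a ∃g ∀s ∀x ∃b ∃z1 (¬T(g) ∨ P(g,a) ∨ ¬P(s,x) ∨ T(s) ∨ ¬P(z1,b) ∨ ¬P(b,z1))
The prefix is ∃a ∃g ∀s ∀x ∃b ∃z1: 2 universal, 4 existential.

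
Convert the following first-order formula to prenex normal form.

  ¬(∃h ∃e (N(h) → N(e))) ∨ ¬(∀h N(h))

Eliminate → and ↔ using ¬ and ∨.
  ¬(∃h ∃e (¬N(h) ∨ N(e))) ∨ ¬(∀h N(h))
Push ¬ through the quantifiers and connectives to reach negation normal form:
  (∀h ∀e (N(h) ∧ ¬N(e))) ∨ (∃h ¬N(h))
Standardize variables apart so no two quantifiers bind the same name: h↦z.
  (∀h ∀e (N(h) ∧ ¬N(e))) ∨ (∃z ¬N(z))
Pull the quantifiers to the front (each side's bound variable is not free in the other side):
  ∀h ∀e ∃z (N(h) ∧ ¬N(e) ∨ ¬N(z))

∀h ∀e ∃z (N(h) ∧ ¬N(e) ∨ ¬N(z))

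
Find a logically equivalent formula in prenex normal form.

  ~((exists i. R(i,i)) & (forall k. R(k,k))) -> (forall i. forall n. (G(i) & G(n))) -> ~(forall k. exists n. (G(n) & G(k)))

Eliminate → and ↔ using ¬ and ∨.
  ~~((exists i. R(i,i)) & (forall k. R(k,k))) | ~(forall i. forall n. (G(i) & G(n))) | ~(forall k. exists n. (G(n) & G(k)))
Push ¬ through the quantifiers and connectives to reach negation normal form:
  (exists i. R(i,i)) & (forall k. R(k,k)) | (exists i. exists n. (~G(i) | ~G(n))) | (exists k. forall n. (~G(n) | ~G(k)))
Give each quantifier a distinct variable: i↦p, k↦z, n↦w.
  (exists i. R(i,i)) & (forall k. R(k,k)) | (exists p. exists n. (~G(p) | ~G(n))) | (exists z. forall w. (~G(w) | ~G(z)))
Pull the quantifiers to the front (each side's bound variable is not free in the other side):
  exists i. forall k. exists p. exists n. exists z. forall w. (R(i,i) & R(k,k) | ~G(p) | ~G(n) | ~G(w) | ~G(z))

exists i. forall k. exists p. exists n. exists z. forall w. (R(i,i) & R(k,k) | ~G(p) | ~G(n) | ~G(w) | ~G(z))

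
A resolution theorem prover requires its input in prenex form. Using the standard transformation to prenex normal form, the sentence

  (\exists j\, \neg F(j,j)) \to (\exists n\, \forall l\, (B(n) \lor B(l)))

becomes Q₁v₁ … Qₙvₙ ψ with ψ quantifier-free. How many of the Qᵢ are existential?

1

Rewrite implications/biconditionals: A → B as ¬A ∨ B.
  \neg (\exists j\, \neg F(j,j)) \lor (\exists n\, \forall l\, (B(n) \lor B(l)))
Move each ¬ inward, flipping quantifiers it crosses:
  (\forall j\, F(j,j)) \lor (\exists n\, \forall l\, (B(n) \lor B(l)))
All bound variables are already distinct, so no renaming is needed.
Extract every quantifier outward, since the variables are now distinct and don't occur free across branches:
  \forall j\, \exists n\, \forall l\, (F(j,j) \lor B(n) \lor B(l))
The prefix is \forall j \exists n \forall l: 2 universal, 1 existential.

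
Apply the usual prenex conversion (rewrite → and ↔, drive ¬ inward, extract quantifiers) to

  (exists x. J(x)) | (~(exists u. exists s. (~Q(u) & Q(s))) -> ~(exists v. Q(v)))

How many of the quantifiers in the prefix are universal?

First replace A → B with ¬A ∨ B.
  (exists x. J(x)) | ~~(exists u. exists s. (~Q(u) & Q(s))) | ~(exists v. Q(v))
Move each ¬ inward, flipping quantifiers it crosses:
  (exists x. J(x)) | (exists u. exists s. (~Q(u) & Q(s))) | (forall v. ~Q(v))
All bound variables are already distinct, so no renaming is needed.
Finally move all quantifiers to the prefix:
  exists x. exists u. exists s. forall v. (J(x) | ~Q(u) & Q(s) | ~Q(v))
The prefix is exists x exists u exists s forall v: 1 universal, 3 existential.

1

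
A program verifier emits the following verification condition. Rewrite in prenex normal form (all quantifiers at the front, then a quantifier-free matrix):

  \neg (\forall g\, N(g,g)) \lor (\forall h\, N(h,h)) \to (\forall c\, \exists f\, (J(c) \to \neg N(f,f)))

\forall g\, \exists h\, \forall c\, \exists f\, (N(g,g) \land \neg N(h,h) \lor \neg J(c) \lor \neg N(f,f))

First replace A → B with ¬A ∨ B.
  \neg (\neg (\forall g\, N(g,g)) \lor (\forall h\, N(h,h))) \lor (\forall c\, \exists f\, (\neg J(c) \lor \neg N(f,f)))
Push ¬ through the quantifiers and connectives to reach negation normal form:
  (\forall g\, N(g,g)) \land (\exists h\, \neg N(h,h)) \lor (\forall c\, \exists f\, (\neg J(c) \lor \neg N(f,f)))
Extract every quantifier outward, since the variables are now distinct and don't occur free across branches:
  \forall g\, \exists h\, \forall c\, \exists f\, (N(g,g) \land \neg N(h,h) \lor \neg J(c) \lor \neg N(f,f))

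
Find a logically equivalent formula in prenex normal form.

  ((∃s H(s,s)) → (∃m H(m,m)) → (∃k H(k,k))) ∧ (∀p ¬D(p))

First replace A → B with ¬A ∨ B.
  (¬(∃s H(s,s)) ∨ ¬(∃m H(m,m)) ∨ (∃k H(k,k))) ∧ (∀p ¬D(p))
Move each ¬ inward, flipping quantifiers it crosses:
  ((∀s ¬H(s,s)) ∨ (∀m ¬H(m,m)) ∨ (∃k H(k,k))) ∧ (∀p ¬D(p))
Finally move all quantifiers to the prefix:
  ∀s ∀m ∃k ∀p ((¬H(s,s) ∨ ¬H(m,m) ∨ H(k,k)) ∧ ¬D(p))

∀s ∀m ∃k ∀p ((¬H(s,s) ∨ ¬H(m,m) ∨ H(k,k)) ∧ ¬D(p))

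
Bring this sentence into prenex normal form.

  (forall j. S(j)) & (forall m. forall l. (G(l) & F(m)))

forall j. forall m. forall l. (S(j) & G(l) & F(m))

All bound variables are already distinct, so no renaming is needed.
Finally move all quantifiers to the prefix:
  forall j. forall m. forall l. (S(j) & G(l) & F(m))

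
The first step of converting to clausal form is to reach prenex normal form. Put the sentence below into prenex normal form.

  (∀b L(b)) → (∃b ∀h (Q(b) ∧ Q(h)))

Eliminate → and ↔ using ¬ and ∨.
  ¬(∀b L(b)) ∨ (∃b ∀h (Q(b) ∧ Q(h)))
Push ¬ through the quantifiers and connectives to reach negation normal form:
  (∃b ¬L(b)) ∨ (∃b ∀h (Q(b) ∧ Q(h)))
Rename bound variables to avoid capture: b↦u.
  (∃b ¬L(b)) ∨ (∃u ∀h (Q(u) ∧ Q(h)))
Finally move all quantifiers to the prefix:
  ∃b ∃u ∀h (¬L(b) ∨ Q(u) ∧ Q(h))

∃b ∃u ∀h (¬L(b) ∨ Q(u) ∧ Q(h))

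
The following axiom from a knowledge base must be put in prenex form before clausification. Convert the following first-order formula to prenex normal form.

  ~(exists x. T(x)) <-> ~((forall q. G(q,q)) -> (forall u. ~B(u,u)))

exists x. forall q. exists u. exists u1. forall w. forall y1. ((T(x) | G(q,q) & B(u,u)) & (~G(u1,u1) | ~B(w,w) | ~T(y1)))

First replace A → B with ¬A ∨ B; A ↔ B as (¬A ∨ B) ∧ (¬B ∨ A).
  (~~(exists x. T(x)) | ~(~(forall q. G(q,q)) | (forall u. ~B(u,u)))) & (~~(~(forall q. G(q,q)) | (forall u. ~B(u,u))) | ~(exists x. T(x)))
Drive negations inward (¬∀x A ≡ ∃x ¬A, ¬∃x A ≡ ∀x ¬A, De Morgan for ∧/∨):
  ((exists x. T(x)) | (forall q. G(q,q)) & (exists u. B(u,u))) & ((exists q. ~G(q,q)) | (forall u. ~B(u,u)) | (forall x. ~T(x)))
Rename bound variables to avoid capture: q↦u1, u↦w, x↦y1.
  ((exists x. T(x)) | (forall q. G(q,q)) & (exists u. B(u,u))) & ((exists u1. ~G(u1,u1)) | (forall w. ~B(w,w)) | (forall y1. ~T(y1)))
Pull the quantifiers to the front (each side's bound variable is not free in the other side):
  exists x. forall q. exists u. exists u1. forall w. forall y1. ((T(x) | G(q,q) & B(u,u)) & (~G(u1,u1) | ~B(w,w) | ~T(y1)))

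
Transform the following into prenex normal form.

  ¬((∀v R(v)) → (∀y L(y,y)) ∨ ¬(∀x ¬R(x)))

∀v ∃y ∀x (R(v) ∧ ¬L(y,y) ∧ ¬R(x))

Eliminate → and ↔ using ¬ and ∨.
  ¬(¬(∀v R(v)) ∨ (∀y L(y,y)) ∨ ¬(∀x ¬R(x)))
Drive negations inward (¬∀x A ≡ ∃x ¬A, ¬∃x A ≡ ∀x ¬A, De Morgan for ∧/∨):
  (∀v R(v)) ∧ (∃y ¬L(y,y)) ∧ (∀x ¬R(x))
All bound variables are already distinct, so no renaming is needed.
Finally move all quantifiers to the prefix:
  ∀v ∃y ∀x (R(v) ∧ ¬L(y,y) ∧ ¬R(x))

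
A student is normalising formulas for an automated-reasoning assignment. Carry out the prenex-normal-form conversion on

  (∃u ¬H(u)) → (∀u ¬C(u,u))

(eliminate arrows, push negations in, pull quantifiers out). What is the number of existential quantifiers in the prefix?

Rewrite implications/biconditionals: A → B as ¬A ∨ B.
  ¬(∃u ¬H(u)) ∨ (∀u ¬C(u,u))
Move each ¬ inward, flipping quantifiers it crosses:
  (∀u H(u)) ∨ (∀u ¬C(u,u))
Standardize variables apart so no two quantifiers bind the same name: u↦x.
  (∀u H(u)) ∨ (∀x ¬C(x,x))
Finally move all quantifiers to the prefix:
  ∀u ∀x (H(u) ∨ ¬C(x,x))
The prefix is ∀u ∀x: 2 universal, 0 existential.

0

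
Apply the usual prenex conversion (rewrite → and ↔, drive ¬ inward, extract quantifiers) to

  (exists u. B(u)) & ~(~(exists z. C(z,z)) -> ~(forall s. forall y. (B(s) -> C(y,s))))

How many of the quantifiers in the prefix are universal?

First replace A → B with ¬A ∨ B.
  (exists u. B(u)) & ~(~~(exists z. C(z,z)) | ~(forall s. forall y. (~B(s) | C(y,s))))
Push ¬ through the quantifiers and connectives to reach negation normal form:
  (exists u. B(u)) & (forall z. ~C(z,z)) & (forall s. forall y. (~B(s) | C(y,s)))
All bound variables are already distinct, so no renaming is needed.
Finally move all quantifiers to the prefix:
  exists u. forall z. forall s. forall y. (B(u) & ~C(z,z) & (~B(s) | C(y,s)))
The prefix is exists u forall z forall s forall y: 3 universal, 1 existential.

3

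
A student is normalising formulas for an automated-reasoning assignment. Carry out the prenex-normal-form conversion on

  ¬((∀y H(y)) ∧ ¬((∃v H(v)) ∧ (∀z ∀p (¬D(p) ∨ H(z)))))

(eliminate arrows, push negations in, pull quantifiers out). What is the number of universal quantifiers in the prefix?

2

Push ¬ through the quantifiers and connectives to reach negation normal form:
  (∃y ¬H(y)) ∨ (∃v H(v)) ∧ (∀z ∀p (¬D(p) ∨ H(z)))
All bound variables are already distinct, so no renaming is needed.
Pull the quantifiers to the front (each side's bound variable is not free in the other side):
  ∃y ∃v ∀z ∀p (¬H(y) ∨ H(v) ∧ (¬D(p) ∨ H(z)))
The prefix is ∃y ∃v ∀z ∀p: 2 universal, 2 existential.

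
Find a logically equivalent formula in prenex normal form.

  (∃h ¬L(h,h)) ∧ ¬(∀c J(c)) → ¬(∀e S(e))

∀h ∀c ∃e (L(h,h) ∨ J(c) ∨ ¬S(e))

First replace A → B with ¬A ∨ B.
  ¬((∃h ¬L(h,h)) ∧ ¬(∀c J(c))) ∨ ¬(∀e S(e))
Move each ¬ inward, flipping quantifiers it crosses:
  (∀h L(h,h)) ∨ (∀c J(c)) ∨ (∃e ¬S(e))
Pull the quantifiers to the front (each side's bound variable is not free in the other side):
  ∀h ∀c ∃e (L(h,h) ∨ J(c) ∨ ¬S(e))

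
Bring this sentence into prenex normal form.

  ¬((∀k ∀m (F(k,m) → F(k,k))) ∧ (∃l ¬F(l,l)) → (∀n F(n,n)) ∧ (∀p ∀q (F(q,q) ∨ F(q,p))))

Rewrite implications/biconditionals: A → B as ¬A ∨ B.
  ¬(¬((∀k ∀m (¬F(k,m) ∨ F(k,k))) ∧ (∃l ¬F(l,l))) ∨ (∀n F(n,n)) ∧ (∀p ∀q (F(q,q) ∨ F(q,p))))
Move each ¬ inward, flipping quantifiers it crosses:
  (∀k ∀m (¬F(k,m) ∨ F(k,k))) ∧ (∃l ¬F(l,l)) ∧ ((∃n ¬F(n,n)) ∨ (∃p ∃q (¬F(q,q) ∧ ¬F(q,p))))
All bound variables are already distinct, so no renaming is needed.
Extract every quantifier outward, since the variables are now distinct and don't occur free across branches:
  ∀k ∀m ∃l ∃n ∃p ∃q ((¬F(k,m) ∨ F(k,k)) ∧ ¬F(l,l) ∧ (¬F(n,n) ∨ ¬F(q,q) ∧ ¬F(q,p)))

∀k ∀m ∃l ∃n ∃p ∃q ((¬F(k,m) ∨ F(k,k)) ∧ ¬F(l,l) ∧ (¬F(n,n) ∨ ¬F(q,q) ∧ ¬F(q,p)))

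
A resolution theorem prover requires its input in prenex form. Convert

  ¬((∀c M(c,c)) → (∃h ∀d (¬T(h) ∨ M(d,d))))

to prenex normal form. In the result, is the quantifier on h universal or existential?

universal

Rewrite implications/biconditionals: A → B as ¬A ∨ B.
  ¬(¬(∀c M(c,c)) ∨ (∃h ∀d (¬T(h) ∨ M(d,d))))
Move each ¬ inward, flipping quantifiers it crosses:
  (∀c M(c,c)) ∧ (∀h ∃d (T(h) ∧ ¬M(d,d)))
All bound variables are already distinct, so no renaming is needed.
Finally move all quantifiers to the prefix:
  ∀c ∀h ∃d (M(c,c) ∧ T(h) ∧ ¬M(d,d))
The quantifier ∃h sits under an odd number of negations (counting the antecedent side of each →), so it flips to ∀h.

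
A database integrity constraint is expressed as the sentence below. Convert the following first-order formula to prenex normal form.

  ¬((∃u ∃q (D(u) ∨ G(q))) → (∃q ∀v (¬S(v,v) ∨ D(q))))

∃u ∃q ∀s ∃v ((D(u) ∨ G(q)) ∧ S(v,v) ∧ ¬D(s))

Eliminate → and ↔ using ¬ and ∨.
  ¬(¬(∃u ∃q (D(u) ∨ G(q))) ∨ (∃q ∀v (¬S(v,v) ∨ D(q))))
Drive negations inward (¬∀x A ≡ ∃x ¬A, ¬∃x A ≡ ∀x ¬A, De Morgan for ∧/∨):
  (∃u ∃q (D(u) ∨ G(q))) ∧ (∀q ∃v (S(v,v) ∧ ¬D(q)))
Give each quantifier a distinct variable: q↦s.
  (∃u ∃q (D(u) ∨ G(q))) ∧ (∀s ∃v (S(v,v) ∧ ¬D(s)))
Extract every quantifier outward, since the variables are now distinct and don't occur free across branches:
  ∃u ∃q ∀s ∃v ((D(u) ∨ G(q)) ∧ S(v,v) ∧ ¬D(s))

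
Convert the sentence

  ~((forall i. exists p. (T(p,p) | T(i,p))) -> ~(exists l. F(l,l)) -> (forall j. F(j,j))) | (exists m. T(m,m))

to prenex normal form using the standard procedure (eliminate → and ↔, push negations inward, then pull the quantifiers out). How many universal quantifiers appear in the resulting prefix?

2

Eliminate → and ↔ using ¬ and ∨.
  ~(~(forall i. exists p. (T(p,p) | T(i,p))) | ~~(exists l. F(l,l)) | (forall j. F(j,j))) | (exists m. T(m,m))
Drive negations inward (¬∀x A ≡ ∃x ¬A, ¬∃x A ≡ ∀x ¬A, De Morgan for ∧/∨):
  (forall i. exists p. (T(p,p) | T(i,p))) & (forall l. ~F(l,l)) & (exists j. ~F(j,j)) | (exists m. T(m,m))
Finally move all quantifiers to the prefix:
  forall i. exists p. forall l. exists j. exists m. ((T(p,p) | T(i,p)) & ~F(l,l) & ~F(j,j) | T(m,m))
The prefix is forall i exists p forall l exists j exists m: 2 universal, 3 existential.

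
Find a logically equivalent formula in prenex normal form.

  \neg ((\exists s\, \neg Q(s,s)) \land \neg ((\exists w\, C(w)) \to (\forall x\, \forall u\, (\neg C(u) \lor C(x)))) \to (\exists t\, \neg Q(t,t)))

\exists s\, \exists w\, \exists x\, \exists u\, \forall t\, (\neg Q(s,s) \land C(w) \land C(u) \land \neg C(x) \land Q(t,t))

Eliminate → and ↔ using ¬ and ∨.
  \neg (\neg ((\exists s\, \neg Q(s,s)) \land \neg (\neg (\exists w\, C(w)) \lor (\forall x\, \forall u\, (\neg C(u) \lor C(x))))) \lor (\exists t\, \neg Q(t,t)))
Move each ¬ inward, flipping quantifiers it crosses:
  (\exists s\, \neg Q(s,s)) \land (\exists w\, C(w)) \land (\exists x\, \exists u\, (C(u) \land \neg C(x))) \land (\forall t\, Q(t,t))
All bound variables are already distinct, so no renaming is needed.
Finally move all quantifiers to the prefix:
  \exists s\, \exists w\, \exists x\, \exists u\, \forall t\, (\neg Q(s,s) \land C(w) \land C(u) \land \neg C(x) \land Q(t,t))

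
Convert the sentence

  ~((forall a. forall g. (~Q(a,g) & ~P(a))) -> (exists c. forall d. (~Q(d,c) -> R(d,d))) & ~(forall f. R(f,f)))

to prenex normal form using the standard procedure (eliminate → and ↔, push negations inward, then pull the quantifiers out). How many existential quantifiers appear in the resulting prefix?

1

Eliminate → and ↔ using ¬ and ∨.
  ~(~(forall a. forall g. (~Q(a,g) & ~P(a))) | (exists c. forall d. (~~Q(d,c) | R(d,d))) & ~(forall f. R(f,f)))
Drive negations inward (¬∀x A ≡ ∃x ¬A, ¬∃x A ≡ ∀x ¬A, De Morgan for ∧/∨):
  (forall a. forall g. (~Q(a,g) & ~P(a))) & ((forall c. exists d. (~Q(d,c) & ~R(d,d))) | (forall f. R(f,f)))
All bound variables are already distinct, so no renaming is needed.
Pull the quantifiers to the front (each side's bound variable is not free in the other side):
  forall a. forall g. forall c. exists d. forall f. (~Q(a,g) & ~P(a) & (~Q(d,c) & ~R(d,d) | R(f,f)))
The prefix is forall a forall g forall c exists d forall f: 4 universal, 1 existential.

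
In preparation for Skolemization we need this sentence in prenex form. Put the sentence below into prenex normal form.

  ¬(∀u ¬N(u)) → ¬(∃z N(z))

Eliminate → and ↔ using ¬ and ∨.
  ¬¬(∀u ¬N(u)) ∨ ¬(∃z N(z))
Drive negations inward (¬∀x A ≡ ∃x ¬A, ¬∃x A ≡ ∀x ¬A, De Morgan for ∧/∨):
  (∀u ¬N(u)) ∨ (∀z ¬N(z))
All bound variables are already distinct, so no renaming is needed.
Pull the quantifiers to the front (each side's bound variable is not free in the other side):
  ∀u ∀z (¬N(u) ∨ ¬N(z))

∀u ∀z (¬N(u) ∨ ¬N(z))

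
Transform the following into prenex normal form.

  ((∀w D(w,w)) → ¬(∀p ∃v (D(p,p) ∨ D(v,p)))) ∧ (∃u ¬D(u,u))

Rewrite implications/biconditionals: A → B as ¬A ∨ B.
  (¬(∀w D(w,w)) ∨ ¬(∀p ∃v (D(p,p) ∨ D(v,p)))) ∧ (∃u ¬D(u,u))
Drive negations inward (¬∀x A ≡ ∃x ¬A, ¬∃x A ≡ ∀x ¬A, De Morgan for ∧/∨):
  ((∃w ¬D(w,w)) ∨ (∃p ∀v (¬D(p,p) ∧ ¬D(v,p)))) ∧ (∃u ¬D(u,u))
Extract every quantifier outward, since the variables are now distinct and don't occur free across branches:
  ∃w ∃p ∀v ∃u ((¬D(w,w) ∨ ¬D(p,p) ∧ ¬D(v,p)) ∧ ¬D(u,u))

∃w ∃p ∀v ∃u ((¬D(w,w) ∨ ¬D(p,p) ∧ ¬D(v,p)) ∧ ¬D(u,u))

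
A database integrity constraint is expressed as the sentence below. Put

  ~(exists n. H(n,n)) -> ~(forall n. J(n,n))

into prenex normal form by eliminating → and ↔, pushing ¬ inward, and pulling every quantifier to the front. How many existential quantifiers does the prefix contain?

Rewrite implications/biconditionals: A → B as ¬A ∨ B.
  ~~(exists n. H(n,n)) | ~(forall n. J(n,n))
Push ¬ through the quantifiers and connectives to reach negation normal form:
  (exists n. H(n,n)) | (exists n. ~J(n,n))
Give each quantifier a distinct variable: n↦y.
  (exists n. H(n,n)) | (exists y. ~J(y,y))
Pull the quantifiers to the front (each side's bound variable is not free in the other side):
  exists n. exists y. (H(n,n) | ~J(y,y))
The prefix is exists n exists y: 0 universal, 2 existential.

2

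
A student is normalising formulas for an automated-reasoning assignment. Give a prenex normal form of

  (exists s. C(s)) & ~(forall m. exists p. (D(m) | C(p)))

Push ¬ through the quantifiers and connectives to reach negation normal form:
  (exists s. C(s)) & (exists m. forall p. (~D(m) & ~C(p)))
All bound variables are already distinct, so no renaming is needed.
Finally move all quantifiers to the prefix:
  exists s. exists m. forall p. (C(s) & ~D(m) & ~C(p))

exists s. exists m. forall p. (C(s) & ~D(m) & ~C(p))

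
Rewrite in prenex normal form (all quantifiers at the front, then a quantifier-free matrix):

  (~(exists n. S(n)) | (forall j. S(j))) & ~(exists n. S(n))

forall n. forall j. forall r. ((~S(n) | S(j)) & ~S(r))

Push ¬ through the quantifiers and connectives to reach negation normal form:
  ((forall n. ~S(n)) | (forall j. S(j))) & (forall n. ~S(n))
Rename bound variables to avoid capture: n↦r.
  ((forall n. ~S(n)) | (forall j. S(j))) & (forall r. ~S(r))
Pull the quantifiers to the front (each side's bound variable is not free in the other side):
  forall n. forall j. forall r. ((~S(n) | S(j)) & ~S(r))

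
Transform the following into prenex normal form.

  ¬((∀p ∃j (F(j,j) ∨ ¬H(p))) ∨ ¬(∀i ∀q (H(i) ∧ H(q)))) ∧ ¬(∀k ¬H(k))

∃p ∀j ∀i ∀q ∃k (¬F(j,j) ∧ H(p) ∧ H(i) ∧ H(q) ∧ H(k))

Drive negations inward (¬∀x A ≡ ∃x ¬A, ¬∃x A ≡ ∀x ¬A, De Morgan for ∧/∨):
  (∃p ∀j (¬F(j,j) ∧ H(p))) ∧ (∀i ∀q (H(i) ∧ H(q))) ∧ (∃k H(k))
All bound variables are already distinct, so no renaming is needed.
Finally move all quantifiers to the prefix:
  ∃p ∀j ∀i ∀q ∃k (¬F(j,j) ∧ H(p) ∧ H(i) ∧ H(q) ∧ H(k))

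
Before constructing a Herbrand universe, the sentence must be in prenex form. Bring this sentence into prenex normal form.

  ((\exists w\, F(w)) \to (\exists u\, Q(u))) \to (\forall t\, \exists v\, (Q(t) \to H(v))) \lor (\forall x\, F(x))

Eliminate → and ↔ using ¬ and ∨.
  \neg (\neg (\exists w\, F(w)) \lor (\exists u\, Q(u))) \lor (\forall t\, \exists v\, (\neg Q(t) \lor H(v))) \lor (\forall x\, F(x))
Push ¬ through the quantifiers and connectives to reach negation normal form:
  (\exists w\, F(w)) \land (\forall u\, \neg Q(u)) \lor (\forall t\, \exists v\, (\neg Q(t) \lor H(v))) \lor (\forall x\, F(x))
Extract every quantifier outward, since the variables are now distinct and don't occur free across branches:
  \exists w\, \forall u\, \forall t\, \exists v\, \forall x\, (F(w) \land \neg Q(u) \lor \neg Q(t) \lor H(v) \lor F(x))

\exists w\, \forall u\, \forall t\, \exists v\, \forall x\, (F(w) \land \neg Q(u) \lor \neg Q(t) \lor H(v) \lor F(x))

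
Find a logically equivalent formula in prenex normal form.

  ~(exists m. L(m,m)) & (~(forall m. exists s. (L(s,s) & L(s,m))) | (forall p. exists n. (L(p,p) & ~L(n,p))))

forall m. exists w. forall s. forall p. exists n. (~L(m,m) & (~L(s,s) | ~L(s,w) | L(p,p) & ~L(n,p)))

Drive negations inward (¬∀x A ≡ ∃x ¬A, ¬∃x A ≡ ∀x ¬A, De Morgan for ∧/∨):
  (forall m. ~L(m,m)) & ((exists m. forall s. (~L(s,s) | ~L(s,m))) | (forall p. exists n. (L(p,p) & ~L(n,p))))
Standardize variables apart so no two quantifiers bind the same name: m↦w.
  (forall m. ~L(m,m)) & ((exists w. forall s. (~L(s,s) | ~L(s,w))) | (forall p. exists n. (L(p,p) & ~L(n,p))))
Finally move all quantifiers to the prefix:
  forall m. exists w. forall s. forall p. exists n. (~L(m,m) & (~L(s,s) | ~L(s,w) | L(p,p) & ~L(n,p)))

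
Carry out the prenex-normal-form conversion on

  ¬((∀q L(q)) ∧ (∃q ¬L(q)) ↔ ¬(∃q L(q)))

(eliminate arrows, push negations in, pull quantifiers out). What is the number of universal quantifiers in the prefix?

3

First replace A → B with ¬A ∨ B; A ↔ B as (¬A ∨ B) ∧ (¬B ∨ A).
  ¬((¬((∀q L(q)) ∧ (∃q ¬L(q))) ∨ ¬(∃q L(q))) ∧ (¬¬(∃q L(q)) ∨ (∀q L(q)) ∧ (∃q ¬L(q))))
Move each ¬ inward, flipping quantifiers it crosses:
  (∀q L(q)) ∧ (∃q ¬L(q)) ∧ (∃q L(q)) ∨ (∀q ¬L(q)) ∧ ((∃q ¬L(q)) ∨ (∀q L(q)))
Rename bound variables to avoid capture: q↦s, q↦t, q↦c, q↦x1, q↦z.
  (∀q L(q)) ∧ (∃s ¬L(s)) ∧ (∃t L(t)) ∨ (∀c ¬L(c)) ∧ ((∃x1 ¬L(x1)) ∨ (∀z L(z)))
Pull the quantifiers to the front (each side's bound variable is not free in the other side):
  ∀q ∃s ∃t ∀c ∃x1 ∀z (L(q) ∧ ¬L(s) ∧ L(t) ∨ ¬L(c) ∧ (¬L(x1) ∨ L(z)))
The prefix is ∀q ∃s ∃t ∀c ∃x1 ∀z: 3 universal, 3 existential.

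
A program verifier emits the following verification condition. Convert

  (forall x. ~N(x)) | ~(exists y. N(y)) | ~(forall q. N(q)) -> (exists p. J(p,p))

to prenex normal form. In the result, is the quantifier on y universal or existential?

Rewrite implications/biconditionals: A → B as ¬A ∨ B.
  ~((forall x. ~N(x)) | ~(exists y. N(y)) | ~(forall q. N(q))) | (exists p. J(p,p))
Move each ¬ inward, flipping quantifiers it crosses:
  (exists x. N(x)) & (exists y. N(y)) & (forall q. N(q)) | (exists p. J(p,p))
Pull the quantifiers to the front (each side's bound variable is not free in the other side):
  exists x. exists y. forall q. exists p. (N(x) & N(y) & N(q) | J(p,p))
The quantifier exists y sits under an even number of negations (counting the antecedent side of each →), so it remains existential.

existential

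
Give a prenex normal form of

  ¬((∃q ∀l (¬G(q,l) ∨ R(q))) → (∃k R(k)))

∃q ∀l ∀k ((¬G(q,l) ∨ R(q)) ∧ ¬R(k))

First replace A → B with ¬A ∨ B.
  ¬(¬(∃q ∀l (¬G(q,l) ∨ R(q))) ∨ (∃k R(k)))
Push ¬ through the quantifiers and connectives to reach negation normal form:
  (∃q ∀l (¬G(q,l) ∨ R(q))) ∧ (∀k ¬R(k))
All bound variables are already distinct, so no renaming is needed.
Extract every quantifier outward, since the variables are now distinct and don't occur free across branches:
  ∃q ∀l ∀k ((¬G(q,l) ∨ R(q)) ∧ ¬R(k))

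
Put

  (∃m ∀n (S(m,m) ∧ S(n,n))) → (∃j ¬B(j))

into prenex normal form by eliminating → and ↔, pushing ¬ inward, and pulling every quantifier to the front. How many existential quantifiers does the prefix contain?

First replace A → B with ¬A ∨ B.
  ¬(∃m ∀n (S(m,m) ∧ S(n,n))) ∨ (∃j ¬B(j))
Drive negations inward (¬∀x A ≡ ∃x ¬A, ¬∃x A ≡ ∀x ¬A, De Morgan for ∧/∨):
  (∀m ∃n (¬S(m,m) ∨ ¬S(n,n))) ∨ (∃j ¬B(j))
Finally move all quantifiers to the prefix:
  ∀m ∃n ∃j (¬S(m,m) ∨ ¬S(n,n) ∨ ¬B(j))
The prefix is ∀m ∃n ∃j: 1 universal, 2 existential.

2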